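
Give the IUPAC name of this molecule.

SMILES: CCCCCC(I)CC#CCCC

7-iodododec-4-yne

Counting along the main chain through the multiple bond gives 12 carbons: the parent is dodecane.
A C≡C triple bond in the chain gives the infix -yne-.
Number the chain so that numbering from this end puts the triple bond at C-4 rather than C-8.
That gives the triple bond between C-4 and C-5; an iodo group at C-7.
Putting it together: 7-iodododec-4-yne.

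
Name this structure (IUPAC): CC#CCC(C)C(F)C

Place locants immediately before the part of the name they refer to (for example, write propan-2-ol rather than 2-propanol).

Counting along the main chain through the multiple bond gives 7 carbons: the parent is heptane.
There is one C≡C triple bond, indicated by the ending -yne.
The numbering direction is chosen so that numbering from this end puts the triple bond at C-2 rather than C-5.
This places the triple bond between C-2 and C-3; a fluoro group at C-6; a methyl group at C-5.
Substituent prefixes are cited in alphabetical order (multiplying prefixes like di-/tri- are ignored for ordering).
The name is 6-fluoro-5-methylhept-2-yne.

6-fluoro-5-methylhept-2-yne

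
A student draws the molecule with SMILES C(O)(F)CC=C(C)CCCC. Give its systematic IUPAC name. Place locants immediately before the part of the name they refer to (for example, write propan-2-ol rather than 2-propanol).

1-fluoro-4-methyloct-3-en-1-ol

The longest chain bearing the –OH group and the multiple bond is 8 carbons long (octane).
An alcohol (–OH) is the principal characteristic group, giving the suffix -ol.
The chain contains a C=C double bond, so the unsaturation ending is -ene.
Choose the numbering such that numbering from this end puts the hydroxyl group at C-1 rather than C-8.
That gives the hydroxyl at C-1; the double bond between C-3 and C-4; a fluoro group at C-1; a methyl group at C-4.
The substituents are ordered alphabetically, ignoring any di-/tri- multipliers.
Assembling the pieces gives 1-fluoro-4-methyloct-3-en-1-ol.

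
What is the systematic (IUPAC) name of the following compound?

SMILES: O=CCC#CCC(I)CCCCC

6-iodoundec-3-ynal

Counting along the main chain through the –CHO group and the multiple bond gives 11 carbons: the parent is undecane.
An aldehyde (terminal –CHO) is the principal characteristic group, giving the suffix -al.
There is one C≡C triple bond, indicated by the ending -yne.
The numbering direction is chosen so that the aldehyde carbon is C-1 by definition.
This places the triple bond between C-3 and C-4; an iodo group at C-6.
Putting it together: 6-iodoundec-3-ynal.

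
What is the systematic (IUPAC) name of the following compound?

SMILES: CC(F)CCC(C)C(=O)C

6-fluoro-3-methylheptan-2-one

Counting along the main chain through the carbonyl gives 7 carbons: the parent is heptane.
A ketone (C=O on an internal carbon) is the principal characteristic group, giving the suffix -one.
The numbering direction is chosen so that numbering from this end puts the carbonyl group at C-2 rather than C-6.
This places the carbonyl at C-2; a fluoro group at C-6; a methyl group at C-3.
Substituent prefixes are cited in alphabetical order (multiplying prefixes like di-/tri- are ignored for ordering).
Putting it together: 6-fluoro-3-methylheptan-2-one.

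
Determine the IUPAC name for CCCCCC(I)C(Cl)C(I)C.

The longest carbon chain is 9 atoms: the parent is nonane.
Choose the numbering such that the substituent locant set {2,3,4} is lower than {6,7,8} at the first point of difference.
This places a chloro group at C-3; iodo groups at C-2 and C-4.
The substituents are ordered alphabetically, ignoring any di-/tri- multipliers.
Putting it together: 3-chloro-2,4-diiodononane.

3-chloro-2,4-diiodononane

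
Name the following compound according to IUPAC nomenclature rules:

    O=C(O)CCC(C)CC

4-methylhexanoic acid

The longest chain bearing the –COOH group is 6 carbons long (hexane).
The highest-priority functional group is a carboxylic acid (terminal –COOH), so the name ends in -oic acid.
Choose the numbering such that the carboxylic acid carbon is C-1 by definition.
That gives a methyl group at C-4.
Putting it together: 4-methylhexanoic acid.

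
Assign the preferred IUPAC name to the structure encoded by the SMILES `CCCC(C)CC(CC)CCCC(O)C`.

The longest carbon chain that includes the –OH group has 11 carbons, so the parent hydride is undecane.
The highest-priority functional group is an alcohol (–OH), so the name ends in -ol.
The numbering direction is chosen so that numbering from this end puts the hydroxyl group at C-2 rather than C-10.
This places the hydroxyl at C-2; an ethyl group at C-6; a methyl group at C-8.
The substituents are ordered alphabetically, ignoring any di-/tri- multipliers.
The name is 6-ethyl-8-methylundecan-2-ol.

6-ethyl-8-methylundecan-2-ol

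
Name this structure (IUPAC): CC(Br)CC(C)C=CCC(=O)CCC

10-bromo-8-methylundec-6-en-4-one

The longest chain bearing the carbonyl and the multiple bond is 11 carbons long (undecane).
A ketone (C=O on an internal carbon) is the principal characteristic group, giving the suffix -one.
The chain contains a C=C double bond, so the unsaturation ending is -ene.
The numbering direction is chosen so that numbering from this end puts the carbonyl group at C-4 rather than C-8.
That gives the carbonyl at C-4; the double bond between C-6 and C-7; a bromo group at C-10; a methyl group at C-8.
The substituents are ordered alphabetically, ignoring any di-/tri- multipliers.
Assembling the pieces gives 10-bromo-8-methylundec-6-en-4-one.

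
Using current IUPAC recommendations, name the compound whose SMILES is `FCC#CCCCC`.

1-fluorohept-2-yne

Counting along the main chain through the multiple bond gives 7 carbons: the parent is heptane.
A C≡C triple bond in the chain gives the infix -yne-.
Number the chain so that numbering from this end puts the triple bond at C-2 rather than C-5.
That gives the triple bond between C-2 and C-3; a fluoro group at C-1.
Assembling the pieces gives 1-fluorohept-2-yne.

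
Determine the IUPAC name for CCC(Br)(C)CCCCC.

3-bromo-3-methyloctane

The longest carbon chain is 8 atoms: the parent is octane.
Number the chain so that the substituent locant set {3,3} is lower than {6,6} at the first point of difference.
That gives a bromo group at C-3; a methyl group at C-3.
Substituent prefixes are cited in alphabetical order (multiplying prefixes like di-/tri- are ignored for ordering).
Putting it together: 3-bromo-3-methyloctane.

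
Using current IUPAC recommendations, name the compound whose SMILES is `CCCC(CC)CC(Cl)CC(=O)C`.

4-chloro-6-ethylnonan-2-one

The longest chain bearing the carbonyl is 9 carbons long (nonane).
The highest-priority functional group is a ketone (C=O on an internal carbon), so the name ends in -one.
Choose the numbering such that numbering from this end puts the carbonyl group at C-2 rather than C-8.
That gives the carbonyl at C-2; a chloro group at C-4; an ethyl group at C-6.
Prefixes are listed alphabetically: chloro, ethyl.
The name is 4-chloro-6-ethylnonan-2-one.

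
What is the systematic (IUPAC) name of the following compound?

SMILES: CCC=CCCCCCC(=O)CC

The longest carbon chain that includes the carbonyl and the multiple bond has 12 carbons, so the parent hydride is dodecane.
The principal characteristic group is a ketone (C=O on an internal carbon), named with the suffix -one.
A C=C double bond in the chain gives the infix -ene-.
Choose the numbering such that numbering from this end puts the carbonyl group at C-3 rather than C-10.
This places the carbonyl at C-3; the double bond between C-9 and C-10.
The name is dodec-9-en-3-one.

dodec-9-en-3-one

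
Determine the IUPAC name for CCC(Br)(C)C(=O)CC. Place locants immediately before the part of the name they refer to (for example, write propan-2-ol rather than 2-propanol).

The longest carbon chain that includes the carbonyl has 6 carbons, so the parent hydride is hexane.
The principal characteristic group is a ketone (C=O on an internal carbon), named with the suffix -one.
Choose the numbering such that numbering from this end puts the carbonyl group at C-3 rather than C-4.
This places the carbonyl at C-3; a bromo group at C-4; a methyl group at C-4.
The substituents are ordered alphabetically, ignoring any di-/tri- multipliers.
Putting it together: 4-bromo-4-methylhexan-3-one.

4-bromo-4-methylhexan-3-one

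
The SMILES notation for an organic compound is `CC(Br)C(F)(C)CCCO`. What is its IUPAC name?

The longest carbon chain that includes the –OH group has 6 carbons, so the parent hydride is hexane.
The principal characteristic group is an alcohol (–OH), named with the suffix -ol.
Number the chain so that numbering from this end puts the hydroxyl group at C-1 rather than C-6.
That gives the hydroxyl at C-1; a bromo group at C-5; a fluoro group at C-4; a methyl group at C-4.
Substituent prefixes are cited in alphabetical order (multiplying prefixes like di-/tri- are ignored for ordering).
Putting it together: 5-bromo-4-fluoro-4-methylhexan-1-ol.

5-bromo-4-fluoro-4-methylhexan-1-ol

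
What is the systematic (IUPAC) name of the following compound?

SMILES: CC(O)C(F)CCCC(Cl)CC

The longest chain bearing the –OH group is 9 carbons long (nonane).
The highest-priority functional group is an alcohol (–OH), so the name ends in -ol.
Number the chain so that numbering from this end puts the hydroxyl group at C-2 rather than C-8.
That gives the hydroxyl at C-2; a chloro group at C-7; a fluoro group at C-3.
The substituents are ordered alphabetically, ignoring any di-/tri- multipliers.
The name is 7-chloro-3-fluorononan-2-ol.

7-chloro-3-fluorononan-2-ol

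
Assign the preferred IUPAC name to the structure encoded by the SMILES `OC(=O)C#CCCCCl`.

The longest carbon chain that includes the –COOH group and the multiple bond has 6 carbons, so the parent hydride is hexane.
A carboxylic acid (terminal –COOH) is the principal characteristic group, giving the suffix -oic acid.
There is one C≡C triple bond, indicated by the ending -yne.
Choose the numbering such that the carboxylic acid carbon is C-1 by definition.
That gives the triple bond between C-2 and C-3; a chloro group at C-6.
The name is 6-chlorohex-2-ynoic acid.

6-chlorohex-2-ynoic acid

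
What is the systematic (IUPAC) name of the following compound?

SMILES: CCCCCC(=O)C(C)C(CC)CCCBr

The longest chain bearing the carbonyl is 11 carbons long (undecane).
The highest-priority functional group is a ketone (C=O on an internal carbon), so the name ends in -one.
The numbering direction is chosen so that the substituent locant set {1,4,5} is lower than {7,8,11} at the first point of difference.
With this numbering: the carbonyl at C-6; a bromo group at C-1; an ethyl group at C-4; a methyl group at C-5.
The substituents are ordered alphabetically, ignoring any di-/tri- multipliers.
The name is 1-bromo-4-ethyl-5-methylundecan-6-one.

1-bromo-4-ethyl-5-methylundecan-6-one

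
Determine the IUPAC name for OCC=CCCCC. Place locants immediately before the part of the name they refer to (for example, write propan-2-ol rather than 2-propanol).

hept-2-en-1-ol

The longest carbon chain that includes the –OH group and the multiple bond has 7 carbons, so the parent hydride is heptane.
The highest-priority functional group is an alcohol (–OH), so the name ends in -ol.
A C=C double bond in the chain gives the infix -ene-.
The numbering direction is chosen so that numbering from this end puts the hydroxyl group at C-1 rather than C-7.
With this numbering: the hydroxyl at C-1; the double bond between C-2 and C-3.
The name is hept-2-en-1-ol.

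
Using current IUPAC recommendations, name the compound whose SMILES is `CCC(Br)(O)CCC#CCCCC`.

The longest carbon chain that includes the –OH group and the multiple bond has 11 carbons, so the parent hydride is undecane.
The principal characteristic group is an alcohol (–OH), named with the suffix -ol.
A C≡C triple bond in the chain gives the infix -yne-.
Number the chain so that numbering from this end puts the hydroxyl group at C-3 rather than C-9.
That gives the hydroxyl at C-3; the triple bond between C-6 and C-7; a bromo group at C-3.
Putting it together: 3-bromoundec-6-yn-3-ol.

3-bromoundec-6-yn-3-ol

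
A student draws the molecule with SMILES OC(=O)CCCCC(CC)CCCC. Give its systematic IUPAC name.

The longest carbon chain that includes the –COOH group has 10 carbons, so the parent hydride is decane.
A carboxylic acid (terminal –COOH) is the principal characteristic group, giving the suffix -oic acid.
Choose the numbering such that the carboxylic acid carbon is C-1 by definition.
That gives an ethyl group at C-6.
Assembling the pieces gives 6-ethyldecanoic acid.

6-ethyldecanoic acid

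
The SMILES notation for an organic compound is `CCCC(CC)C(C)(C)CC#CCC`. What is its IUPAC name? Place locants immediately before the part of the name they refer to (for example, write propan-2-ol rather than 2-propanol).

The longest chain bearing the multiple bond is 10 carbons long (decane).
The chain contains a C≡C triple bond, so the unsaturation ending is -yne.
The numbering direction is chosen so that numbering from this end puts the triple bond at C-3 rather than C-7.
This places the triple bond between C-3 and C-4; an ethyl group at C-7; two methyl groups at C-6.
Substituent prefixes are cited in alphabetical order (multiplying prefixes like di-/tri- are ignored for ordering).
The name is 7-ethyl-6,6-dimethyldec-3-yne.

7-ethyl-6,6-dimethyldec-3-yne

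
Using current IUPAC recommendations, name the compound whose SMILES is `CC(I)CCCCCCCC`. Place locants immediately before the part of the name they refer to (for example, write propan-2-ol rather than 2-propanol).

2-iododecane

The longest continuous carbon chain has 10 atoms, so the parent hydride is decane.
Choose the numbering such that the substituent locant set {2} is lower than {9} at the first point of difference.
With this numbering: an iodo group at C-2.
Assembling the pieces gives 2-iododecane.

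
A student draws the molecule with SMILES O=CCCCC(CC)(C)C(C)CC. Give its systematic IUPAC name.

The longest chain bearing the –CHO group is 8 carbons long (octane).
An aldehyde (terminal –CHO) is the principal characteristic group, giving the suffix -al.
The numbering direction is chosen so that the aldehyde carbon is C-1 by definition.
That gives an ethyl group at C-5; methyl groups at C-5 and C-6.
Prefixes are listed alphabetically: ethyl, methyl.
The name is 5-ethyl-5,6-dimethyloctanal.

5-ethyl-5,6-dimethyloctanal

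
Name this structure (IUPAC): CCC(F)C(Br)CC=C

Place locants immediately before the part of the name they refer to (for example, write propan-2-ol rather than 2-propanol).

The longest carbon chain that includes the multiple bond has 7 carbons, so the parent hydride is heptane.
There is one C=C double bond, indicated by the ending -ene.
Number the chain so that numbering from this end puts the double bond at C-1 rather than C-6.
With this numbering: the double bond between C-1 and C-2; a bromo group at C-4; a fluoro group at C-5.
Prefixes are listed alphabetically: bromo, fluoro.
Assembling the pieces gives 4-bromo-5-fluorohept-1-ene.

4-bromo-5-fluorohept-1-ene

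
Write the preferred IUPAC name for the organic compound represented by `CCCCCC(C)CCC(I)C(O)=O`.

The longest carbon chain that includes the –COOH group has 10 carbons, so the parent hydride is decane.
The principal characteristic group is a carboxylic acid (terminal –COOH), named with the suffix -oic acid.
The numbering direction is chosen so that the carboxylic acid carbon is C-1 by definition.
That gives an iodo group at C-2; a methyl group at C-5.
Prefixes are listed alphabetically: iodo, methyl.
The name is 2-iodo-5-methyldecanoic acid.

2-iodo-5-methyldecanoic acid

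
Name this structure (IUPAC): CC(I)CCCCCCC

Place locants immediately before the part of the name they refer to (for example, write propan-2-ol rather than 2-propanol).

2-iodononane

The parent chain contains 9 carbons (nonane).
Choose the numbering such that the substituent locant set {2} is lower than {8} at the first point of difference.
With this numbering: an iodo group at C-2.
Putting it together: 2-iodononane.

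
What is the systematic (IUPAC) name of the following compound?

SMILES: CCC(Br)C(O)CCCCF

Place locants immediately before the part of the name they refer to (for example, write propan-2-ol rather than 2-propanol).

3-bromo-8-fluorooctan-4-ol

The longest chain bearing the –OH group is 8 carbons long (octane).
The highest-priority functional group is an alcohol (–OH), so the name ends in -ol.
The numbering direction is chosen so that numbering from this end puts the hydroxyl group at C-4 rather than C-5.
With this numbering: the hydroxyl at C-4; a bromo group at C-3; a fluoro group at C-8.
Substituent prefixes are cited in alphabetical order (multiplying prefixes like di-/tri- are ignored for ordering).
The name is 3-bromo-8-fluorooctan-4-ol.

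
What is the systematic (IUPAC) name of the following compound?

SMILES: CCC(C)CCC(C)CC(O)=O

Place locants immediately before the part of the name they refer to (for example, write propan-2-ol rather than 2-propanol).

3,6-dimethyloctanoic acid

Counting along the main chain through the –COOH group gives 8 carbons: the parent is octane.
The principal characteristic group is a carboxylic acid (terminal –COOH), named with the suffix -oic acid.
The numbering direction is chosen so that the carboxylic acid carbon is C-1 by definition.
This places methyl groups at C-3 and C-6.
The name is 3,6-dimethyloctanoic acid.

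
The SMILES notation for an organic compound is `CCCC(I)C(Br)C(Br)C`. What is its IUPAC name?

2,3-dibromo-4-iodoheptane

The parent chain contains 7 carbons (heptane).
Number the chain so that the substituent locant set {2,3,4} is lower than {4,5,6} at the first point of difference.
That gives bromo groups at C-2 and C-3; an iodo group at C-4.
Substituent prefixes are cited in alphabetical order (multiplying prefixes like di-/tri- are ignored for ordering).
Putting it together: 2,3-dibromo-4-iodoheptane.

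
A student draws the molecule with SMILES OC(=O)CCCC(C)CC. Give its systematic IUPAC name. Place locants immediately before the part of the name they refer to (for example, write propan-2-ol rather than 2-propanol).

The longest chain bearing the –COOH group is 7 carbons long (heptane).
A carboxylic acid (terminal –COOH) is the principal characteristic group, giving the suffix -oic acid.
Choose the numbering such that the carboxylic acid carbon is C-1 by definition.
That gives a methyl group at C-5.
Assembling the pieces gives 5-methylheptanoic acid.

5-methylheptanoic acid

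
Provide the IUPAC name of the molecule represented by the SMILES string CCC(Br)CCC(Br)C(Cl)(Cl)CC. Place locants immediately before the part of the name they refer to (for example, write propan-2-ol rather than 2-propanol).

4,7-dibromo-3,3-dichlorononane

The parent chain contains 9 carbons (nonane).
Number the chain so that the substituent locant set {3,3,4,7} is lower than {3,6,7,7} at the first point of difference.
With this numbering: bromo groups at C-4 and C-7; two chloro groups at C-3.
The substituents are ordered alphabetically, ignoring any di-/tri- multipliers.
Putting it together: 4,7-dibromo-3,3-dichlorononane.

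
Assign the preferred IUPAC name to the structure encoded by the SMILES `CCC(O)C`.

butan-2-ol

The longest carbon chain that includes the –OH group has 4 carbons, so the parent hydride is butane.
The principal characteristic group is an alcohol (–OH), named with the suffix -ol.
Choose the numbering such that numbering from this end puts the hydroxyl group at C-2 rather than C-3.
With this numbering: the hydroxyl at C-2.
Putting it together: butan-2-ol.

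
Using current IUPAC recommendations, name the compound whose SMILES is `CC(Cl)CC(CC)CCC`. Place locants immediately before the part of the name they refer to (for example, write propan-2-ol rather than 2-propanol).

The parent chain contains 7 carbons (heptane).
The numbering direction is chosen so that the substituent locant set {2,4} is lower than {4,6} at the first point of difference.
With this numbering: a chloro group at C-2; an ethyl group at C-4.
Substituent prefixes are cited in alphabetical order (multiplying prefixes like di-/tri- are ignored for ordering).
Assembling the pieces gives 2-chloro-4-ethylheptane.

2-chloro-4-ethylheptane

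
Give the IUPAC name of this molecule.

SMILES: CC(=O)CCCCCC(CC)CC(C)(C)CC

Counting along the main chain through the carbonyl gives 12 carbons: the parent is dodecane.
A ketone (C=O on an internal carbon) is the principal characteristic group, giving the suffix -one.
Number the chain so that numbering from this end puts the carbonyl group at C-2 rather than C-11.
With this numbering: the carbonyl at C-2; an ethyl group at C-8; two methyl groups at C-10.
The substituents are ordered alphabetically, ignoring any di-/tri- multipliers.
The name is 8-ethyl-10,10-dimethyldodecan-2-one.

8-ethyl-10,10-dimethyldodecan-2-one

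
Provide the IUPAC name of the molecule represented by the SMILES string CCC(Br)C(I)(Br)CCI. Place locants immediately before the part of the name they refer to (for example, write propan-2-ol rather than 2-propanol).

The parent chain contains 6 carbons (hexane).
Number the chain so that the substituent locant set {1,3,3,4} is lower than {3,4,4,6} at the first point of difference.
This places bromo groups at C-3 and C-4; iodo groups at C-1 and C-3.
Substituent prefixes are cited in alphabetical order (multiplying prefixes like di-/tri- are ignored for ordering).
Assembling the pieces gives 3,4-dibromo-1,3-diiodohexane.

3,4-dibromo-1,3-diiodohexane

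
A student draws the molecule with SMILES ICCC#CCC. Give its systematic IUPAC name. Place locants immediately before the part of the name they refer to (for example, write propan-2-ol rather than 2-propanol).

1-iodohex-3-yne

Counting along the main chain through the multiple bond gives 6 carbons: the parent is hexane.
There is one C≡C triple bond, indicated by the ending -yne.
Choose the numbering such that the substituent locant set {1} is lower than {6} at the first point of difference.
With this numbering: the triple bond between C-3 and C-4; an iodo group at C-1.
The name is 1-iodohex-3-yne.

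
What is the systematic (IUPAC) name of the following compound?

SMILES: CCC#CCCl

Counting along the main chain through the multiple bond gives 5 carbons: the parent is pentane.
A C≡C triple bond in the chain gives the infix -yne-.
Number the chain so that numbering from this end puts the triple bond at C-2 rather than C-3.
This places the triple bond between C-2 and C-3; a chloro group at C-1.
Putting it together: 1-chloropent-2-yne.

1-chloropent-2-yne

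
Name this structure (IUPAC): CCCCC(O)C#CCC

The longest chain bearing the –OH group and the multiple bond is 9 carbons long (nonane).
The principal characteristic group is an alcohol (–OH), named with the suffix -ol.
A C≡C triple bond in the chain gives the infix -yne-.
Choose the numbering such that numbering from this end puts the triple bond at C-3 rather than C-6.
This places the hydroxyl at C-5; the triple bond between C-3 and C-4.
Assembling the pieces gives non-3-yn-5-ol.

non-3-yn-5-ol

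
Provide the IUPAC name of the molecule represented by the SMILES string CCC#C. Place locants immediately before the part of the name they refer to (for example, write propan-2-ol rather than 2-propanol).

but-1-yne

The longest chain bearing the multiple bond is 4 carbons long (butane).
There is one C≡C triple bond, indicated by the ending -yne.
Number the chain so that numbering from this end puts the triple bond at C-1 rather than C-3.
That gives the triple bond between C-1 and C-2.
Assembling the pieces gives but-1-yne.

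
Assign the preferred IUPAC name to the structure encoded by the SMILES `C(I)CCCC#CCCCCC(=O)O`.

11-iodoundec-6-ynoic acid

Counting along the main chain through the –COOH group and the multiple bond gives 11 carbons: the parent is undecane.
The principal characteristic group is a carboxylic acid (terminal –COOH), named with the suffix -oic acid.
There is one C≡C triple bond, indicated by the ending -yne.
Number the chain so that the carboxylic acid carbon is C-1 by definition.
With this numbering: the triple bond between C-6 and C-7; an iodo group at C-11.
The name is 11-iodoundec-6-ynoic acid.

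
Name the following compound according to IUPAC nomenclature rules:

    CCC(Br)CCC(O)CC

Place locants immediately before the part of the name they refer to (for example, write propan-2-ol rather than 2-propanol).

6-bromooctan-3-ol

The longest chain bearing the –OH group is 8 carbons long (octane).
An alcohol (–OH) is the principal characteristic group, giving the suffix -ol.
The numbering direction is chosen so that numbering from this end puts the hydroxyl group at C-3 rather than C-6.
That gives the hydroxyl at C-3; a bromo group at C-6.
Putting it together: 6-bromooctan-3-ol.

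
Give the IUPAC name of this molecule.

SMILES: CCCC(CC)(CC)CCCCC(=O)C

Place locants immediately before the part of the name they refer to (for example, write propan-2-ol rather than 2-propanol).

The longest chain bearing the carbonyl is 10 carbons long (decane).
The principal characteristic group is a ketone (C=O on an internal carbon), named with the suffix -one.
Number the chain so that numbering from this end puts the carbonyl group at C-2 rather than C-9.
With this numbering: the carbonyl at C-2; two ethyl groups at C-7.
Assembling the pieces gives 7,7-diethyldecan-2-one.

7,7-diethyldecan-2-one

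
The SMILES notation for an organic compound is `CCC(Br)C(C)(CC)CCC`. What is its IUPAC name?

3-bromo-4-ethyl-4-methylheptane

The parent chain contains 7 carbons (heptane).
The numbering direction is chosen so that the substituent locant set {3,4,4} is lower than {4,4,5} at the first point of difference.
With this numbering: a bromo group at C-3; an ethyl group at C-4; a methyl group at C-4.
The substituents are ordered alphabetically, ignoring any di-/tri- multipliers.
The name is 3-bromo-4-ethyl-4-methylheptane.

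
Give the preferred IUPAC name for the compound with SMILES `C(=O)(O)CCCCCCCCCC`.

undecanoic acid

The longest carbon chain that includes the –COOH group has 11 carbons, so the parent hydride is undecane.
A carboxylic acid (terminal –COOH) is the principal characteristic group, giving the suffix -oic acid.
The numbering direction is chosen so that the carboxylic acid carbon is C-1 by definition.
Assembling the pieces gives undecanoic acid.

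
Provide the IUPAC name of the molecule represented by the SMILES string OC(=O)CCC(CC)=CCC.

4-ethylhept-4-enoic acid

The longest chain bearing the –COOH group and the multiple bond is 7 carbons long (heptane).
The highest-priority functional group is a carboxylic acid (terminal –COOH), so the name ends in -oic acid.
There is one C=C double bond, indicated by the ending -ene.
Number the chain so that the carboxylic acid carbon is C-1 by definition.
That gives the double bond between C-4 and C-5; an ethyl group at C-4.
Putting it together: 4-ethylhept-4-enoic acid.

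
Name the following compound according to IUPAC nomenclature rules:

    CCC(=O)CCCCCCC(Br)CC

The longest chain bearing the carbonyl is 12 carbons long (dodecane).
A ketone (C=O on an internal carbon) is the principal characteristic group, giving the suffix -one.
Choose the numbering such that numbering from this end puts the carbonyl group at C-3 rather than C-10.
With this numbering: the carbonyl at C-3; a bromo group at C-10.
Assembling the pieces gives 10-bromododecan-3-one.

10-bromododecan-3-one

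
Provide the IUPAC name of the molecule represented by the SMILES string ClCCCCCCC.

1-chloroheptane

The parent chain contains 7 carbons (heptane).
Number the chain so that the substituent locant set {1} is lower than {7} at the first point of difference.
That gives a chloro group at C-1.
The name is 1-chloroheptane.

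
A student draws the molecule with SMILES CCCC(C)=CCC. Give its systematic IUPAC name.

The longest chain bearing the multiple bond is 7 carbons long (heptane).
The chain contains a C=C double bond, so the unsaturation ending is -ene.
Choose the numbering such that numbering from this end puts the double bond at C-3 rather than C-4.
This places the double bond between C-3 and C-4; a methyl group at C-4.
Assembling the pieces gives 4-methylhept-3-ene.

4-methylhept-3-ene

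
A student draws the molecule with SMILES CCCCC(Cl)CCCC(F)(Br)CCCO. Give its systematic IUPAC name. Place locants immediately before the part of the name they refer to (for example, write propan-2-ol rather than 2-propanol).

The longest carbon chain that includes the –OH group has 12 carbons, so the parent hydride is dodecane.
The principal characteristic group is an alcohol (–OH), named with the suffix -ol.
Number the chain so that numbering from this end puts the hydroxyl group at C-1 rather than C-12.
That gives the hydroxyl at C-1; a bromo group at C-4; a chloro group at C-8; a fluoro group at C-4.
Substituent prefixes are cited in alphabetical order (multiplying prefixes like di-/tri- are ignored for ordering).
The name is 4-bromo-8-chloro-4-fluorododecan-1-ol.

4-bromo-8-chloro-4-fluorododecan-1-ol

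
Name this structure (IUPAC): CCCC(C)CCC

The parent chain contains 7 carbons (heptane).
Numbering from either end gives identical locants here.
With this numbering: a methyl group at C-4.
Assembling the pieces gives 4-methylheptane.

4-methylheptane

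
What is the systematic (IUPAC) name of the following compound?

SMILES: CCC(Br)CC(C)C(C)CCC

The longest carbon chain is 9 atoms: the parent is nonane.
Choose the numbering such that the substituent locant set {3,5,6} is lower than {4,5,7} at the first point of difference.
With this numbering: a bromo group at C-3; methyl groups at C-5 and C-6.
Substituent prefixes are cited in alphabetical order (multiplying prefixes like di-/tri- are ignored for ordering).
The name is 3-bromo-5,6-dimethylnonane.

3-bromo-5,6-dimethylnonane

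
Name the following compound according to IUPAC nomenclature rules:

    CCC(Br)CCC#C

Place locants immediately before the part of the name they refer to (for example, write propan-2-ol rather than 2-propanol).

The longest chain bearing the multiple bond is 7 carbons long (heptane).
There is one C≡C triple bond, indicated by the ending -yne.
The numbering direction is chosen so that numbering from this end puts the triple bond at C-1 rather than C-6.
That gives the triple bond between C-1 and C-2; a bromo group at C-5.
The name is 5-bromohept-1-yne.

5-bromohept-1-yne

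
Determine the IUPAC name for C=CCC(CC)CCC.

4-ethylhept-1-ene

The longest chain bearing the multiple bond is 7 carbons long (heptane).
There is one C=C double bond, indicated by the ending -ene.
The numbering direction is chosen so that numbering from this end puts the double bond at C-1 rather than C-6.
This places the double bond between C-1 and C-2; an ethyl group at C-4.
Putting it together: 4-ethylhept-1-ene.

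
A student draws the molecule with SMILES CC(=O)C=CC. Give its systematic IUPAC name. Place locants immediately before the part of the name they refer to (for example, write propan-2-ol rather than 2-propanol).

pent-3-en-2-one

The longest chain bearing the carbonyl and the multiple bond is 5 carbons long (pentane).
A ketone (C=O on an internal carbon) is the principal characteristic group, giving the suffix -one.
A C=C double bond in the chain gives the infix -ene-.
Number the chain so that numbering from this end puts the carbonyl group at C-2 rather than C-4.
This places the carbonyl at C-2; the double bond between C-3 and C-4.
The name is pent-3-en-2-one.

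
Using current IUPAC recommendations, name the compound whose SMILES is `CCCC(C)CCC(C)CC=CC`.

5,8-dimethylundec-2-ene

The longest carbon chain that includes the multiple bond has 11 carbons, so the parent hydride is undecane.
There is one C=C double bond, indicated by the ending -ene.
The numbering direction is chosen so that numbering from this end puts the double bond at C-2 rather than C-9.
With this numbering: the double bond between C-2 and C-3; methyl groups at C-5 and C-8.
Putting it together: 5,8-dimethylundec-2-ene.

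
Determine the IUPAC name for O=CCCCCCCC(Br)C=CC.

8-bromoundec-9-enal

The longest chain bearing the –CHO group and the multiple bond is 11 carbons long (undecane).
The highest-priority functional group is an aldehyde (terminal –CHO), so the name ends in -al.
A C=C double bond in the chain gives the infix -ene-.
Choose the numbering such that the aldehyde carbon is C-1 by definition.
This places the double bond between C-9 and C-10; a bromo group at C-8.
Putting it together: 8-bromoundec-9-enal.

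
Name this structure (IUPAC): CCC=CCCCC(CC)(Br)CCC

8-bromo-8-ethylundec-3-ene

The longest chain bearing the multiple bond is 11 carbons long (undecane).
There is one C=C double bond, indicated by the ending -ene.
The numbering direction is chosen so that numbering from this end puts the double bond at C-3 rather than C-8.
With this numbering: the double bond between C-3 and C-4; a bromo group at C-8; an ethyl group at C-8.
The substituents are ordered alphabetically, ignoring any di-/tri- multipliers.
The name is 8-bromo-8-ethylundec-3-ene.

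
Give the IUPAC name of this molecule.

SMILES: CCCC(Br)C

The longest continuous carbon chain has 5 atoms, so the parent hydride is pentane.
Number the chain so that the substituent locant set {2} is lower than {4} at the first point of difference.
With this numbering: a bromo group at C-2.
The name is 2-bromopentane.

2-bromopentane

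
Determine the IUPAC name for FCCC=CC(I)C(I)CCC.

1-fluoro-5,6-diiodonon-3-ene

Counting along the main chain through the multiple bond gives 9 carbons: the parent is nonane.
The chain contains a C=C double bond, so the unsaturation ending is -ene.
Number the chain so that numbering from this end puts the double bond at C-3 rather than C-6.
With this numbering: the double bond between C-3 and C-4; a fluoro group at C-1; iodo groups at C-5 and C-6.
Substituent prefixes are cited in alphabetical order (multiplying prefixes like di-/tri- are ignored for ordering).
The name is 1-fluoro-5,6-diiodonon-3-ene.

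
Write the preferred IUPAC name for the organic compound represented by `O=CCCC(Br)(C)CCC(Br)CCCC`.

4,7-dibromo-4-methylundecanal

Counting along the main chain through the –CHO group gives 11 carbons: the parent is undecane.
The highest-priority functional group is an aldehyde (terminal –CHO), so the name ends in -al.
Number the chain so that the aldehyde carbon is C-1 by definition.
With this numbering: bromo groups at C-4 and C-7; a methyl group at C-4.
Prefixes are listed alphabetically: bromo, methyl.
The name is 4,7-dibromo-4-methylundecanal.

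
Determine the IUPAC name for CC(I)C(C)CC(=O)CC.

6-iodo-5-methylheptan-3-one

Counting along the main chain through the carbonyl gives 7 carbons: the parent is heptane.
A ketone (C=O on an internal carbon) is the principal characteristic group, giving the suffix -one.
Choose the numbering such that numbering from this end puts the carbonyl group at C-3 rather than C-5.
With this numbering: the carbonyl at C-3; an iodo group at C-6; a methyl group at C-5.
Substituent prefixes are cited in alphabetical order (multiplying prefixes like di-/tri- are ignored for ordering).
Assembling the pieces gives 6-iodo-5-methylheptan-3-one.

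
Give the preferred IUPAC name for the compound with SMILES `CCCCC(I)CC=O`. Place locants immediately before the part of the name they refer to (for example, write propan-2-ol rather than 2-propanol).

The longest chain bearing the –CHO group is 7 carbons long (heptane).
The highest-priority functional group is an aldehyde (terminal –CHO), so the name ends in -al.
The numbering direction is chosen so that the aldehyde carbon is C-1 by definition.
That gives an iodo group at C-3.
Assembling the pieces gives 3-iodoheptanal.

3-iodoheptanal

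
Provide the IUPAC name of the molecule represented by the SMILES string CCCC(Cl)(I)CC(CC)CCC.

4-chloro-6-ethyl-4-iodononane

The parent chain contains 9 carbons (nonane).
Choose the numbering such that the substituent locant set {4,4,6} is lower than {4,6,6} at the first point of difference.
That gives a chloro group at C-4; an ethyl group at C-6; an iodo group at C-4.
Substituent prefixes are cited in alphabetical order (multiplying prefixes like di-/tri- are ignored for ordering).
Putting it together: 4-chloro-6-ethyl-4-iodononane.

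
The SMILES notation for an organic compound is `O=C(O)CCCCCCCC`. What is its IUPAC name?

nonanoic acid

The longest chain bearing the –COOH group is 9 carbons long (nonane).
The highest-priority functional group is a carboxylic acid (terminal –COOH), so the name ends in -oic acid.
The numbering direction is chosen so that the carboxylic acid carbon is C-1 by definition.
Assembling the pieces gives nonanoic acid.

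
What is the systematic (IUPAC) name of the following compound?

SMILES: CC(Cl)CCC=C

5-chlorohex-1-ene

Counting along the main chain through the multiple bond gives 6 carbons: the parent is hexane.
A C=C double bond in the chain gives the infix -ene-.
Number the chain so that numbering from this end puts the double bond at C-1 rather than C-5.
That gives the double bond between C-1 and C-2; a chloro group at C-5.
Putting it together: 5-chlorohex-1-ene.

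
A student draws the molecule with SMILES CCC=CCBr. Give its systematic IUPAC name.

The longest carbon chain that includes the multiple bond has 5 carbons, so the parent hydride is pentane.
There is one C=C double bond, indicated by the ending -ene.
The numbering direction is chosen so that numbering from this end puts the double bond at C-2 rather than C-3.
With this numbering: the double bond between C-2 and C-3; a bromo group at C-1.
The name is 1-bromopent-2-ene.

1-bromopent-2-ene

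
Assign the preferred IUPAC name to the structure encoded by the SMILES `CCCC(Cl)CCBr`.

The longest continuous carbon chain has 6 atoms, so the parent hydride is hexane.
Number the chain so that the substituent locant set {1,3} is lower than {4,6} at the first point of difference.
That gives a bromo group at C-1; a chloro group at C-3.
The substituents are ordered alphabetically, ignoring any di-/tri- multipliers.
The name is 1-bromo-3-chlorohexane.

1-bromo-3-chlorohexane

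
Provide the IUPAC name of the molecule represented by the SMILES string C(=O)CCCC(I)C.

5-iodohexanal

The longest carbon chain that includes the –CHO group has 6 carbons, so the parent hydride is hexane.
The highest-priority functional group is an aldehyde (terminal –CHO), so the name ends in -al.
Choose the numbering such that the aldehyde carbon is C-1 by definition.
This places an iodo group at C-5.
Assembling the pieces gives 5-iodohexanal.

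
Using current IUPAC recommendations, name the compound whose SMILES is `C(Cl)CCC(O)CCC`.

Counting along the main chain through the –OH group gives 7 carbons: the parent is heptane.
The principal characteristic group is an alcohol (–OH), named with the suffix -ol.
Number the chain so that the substituent locant set {1} is lower than {7} at the first point of difference.
That gives the hydroxyl at C-4; a chloro group at C-1.
Putting it together: 1-chloroheptan-4-ol.

1-chloroheptan-4-ol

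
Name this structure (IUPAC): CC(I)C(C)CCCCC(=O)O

7-iodo-6-methyloctanoic acid

The longest carbon chain that includes the –COOH group has 8 carbons, so the parent hydride is octane.
A carboxylic acid (terminal –COOH) is the principal characteristic group, giving the suffix -oic acid.
Number the chain so that the carboxylic acid carbon is C-1 by definition.
This places an iodo group at C-7; a methyl group at C-6.
Prefixes are listed alphabetically: iodo, methyl.
Putting it together: 7-iodo-6-methyloctanoic acid.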